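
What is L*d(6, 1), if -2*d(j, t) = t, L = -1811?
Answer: 1811/2 ≈ 905.50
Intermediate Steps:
d(j, t) = -t/2
L*d(6, 1) = -(-1811)/2 = -1811*(-1/2) = 1811/2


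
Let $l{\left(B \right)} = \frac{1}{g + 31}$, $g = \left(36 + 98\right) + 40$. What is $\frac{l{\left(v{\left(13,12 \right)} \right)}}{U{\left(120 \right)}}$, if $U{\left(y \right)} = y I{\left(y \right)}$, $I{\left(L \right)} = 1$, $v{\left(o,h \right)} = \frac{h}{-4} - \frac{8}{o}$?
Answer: $\frac{1}{24600} \approx 4.065 \cdot 10^{-5}$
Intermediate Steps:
$g = 174$ ($g = 134 + 40 = 174$)
$v{\left(o,h \right)} = - \frac{8}{o} - \frac{h}{4}$ ($v{\left(o,h \right)} = h \left(- \frac{1}{4}\right) - \frac{8}{o} = - \frac{h}{4} - \frac{8}{o} = - \frac{8}{o} - \frac{h}{4}$)
$l{\left(B \right)} = \frac{1}{205}$ ($l{\left(B \right)} = \frac{1}{174 + 31} = \frac{1}{205}$)
$U{\left(y \right)} = y$ ($U{\left(y \right)} = y 1 = y$)
$\frac{l{\left(v{\left(13,12 \right)} \right)}}{U{\left(120 \right)}} = \frac{1}{205 \cdot 120} = \frac{1}{205} \cdot \frac{1}{120} = \frac{1}{24600}$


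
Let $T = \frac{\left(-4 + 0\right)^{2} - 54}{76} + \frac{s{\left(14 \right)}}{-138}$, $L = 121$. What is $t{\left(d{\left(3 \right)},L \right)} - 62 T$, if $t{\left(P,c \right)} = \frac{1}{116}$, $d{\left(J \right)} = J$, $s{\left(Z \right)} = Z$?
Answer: $\frac{298537}{8004} \approx 37.298$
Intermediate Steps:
$t{\left(P,c \right)} = \frac{1}{116}$
$T = - \frac{83}{138}$ ($T = \frac{\left(-4 + 0\right)^{2} - 54}{76} + \frac{14}{-138} = \left(\left(-4\right)^{2} - 54\right) \frac{1}{76} + 14 \left(- \frac{1}{138}\right) = \left(16 - 54\right) \frac{1}{76} - \frac{7}{69} = \left(-38\right) \frac{1}{76} - \frac{7}{69} = - \frac{1}{2} - \frac{7}{69} = - \frac{83}{138} \approx -0.60145$)
$t{\left(d{\left(3 \right)},L \right)} - 62 T = \frac{1}{116} - 62 \left(- \frac{83}{138}\right) = \frac{1}{116} - - \frac{2573}{69} = \frac{1}{116} + \frac{2573}{69} = \frac{298537}{8004}$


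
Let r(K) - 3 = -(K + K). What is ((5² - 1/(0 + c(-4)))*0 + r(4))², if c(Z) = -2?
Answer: 25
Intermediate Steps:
r(K) = 3 - 2*K (r(K) = 3 - (K + K) = 3 - 2*K)
((5² - 1/(0 + c(-4)))*0 + r(4))² = ((5² - 1/(0 - 2))*0 + (3 - 2*4))² = ((25 - 1/(-2))*0 + (3 - 8))² = ((25 - 1*(-½))*0 - 5)² = ((25 + ½)*0 - 5)² = ((51/2)*0 - 5)² = (0 - 5)² = (-5)² = 25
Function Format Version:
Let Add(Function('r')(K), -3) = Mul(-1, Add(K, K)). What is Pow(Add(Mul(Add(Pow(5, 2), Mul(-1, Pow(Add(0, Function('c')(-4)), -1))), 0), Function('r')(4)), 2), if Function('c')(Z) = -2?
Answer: 25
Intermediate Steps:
Function('r')(K) = Add(3, Mul(-2, K)) (Function('r')(K) = Add(3, Mul(-1, Add(K, K))) = Add(3, Mul(-1, Mul(2, K))) = Add(3, Mul(-2, K)))
Pow(Add(Mul(Add(Pow(5, 2), Mul(-1, Pow(Add(0, Function('c')(-4)), -1))), 0), Function('r')(4)), 2) = Pow(Add(Mul(Add(Pow(5, 2), Mul(-1, Pow(Add(0, -2), -1))), 0), Add(3, Mul(-2, 4))), 2) = Pow(Add(Mul(Add(25, Mul(-1, Pow(-2, -1))), 0), Add(3, -8)), 2) = Pow(Add(Mul(Add(25, Mul(-1, Rational(-1, 2))), 0), -5), 2) = Pow(Add(Mul(Add(25, Rational(1, 2)), 0), -5), 2) = Pow(Add(Mul(Rational(51, 2), 0), -5), 2) = Pow(Add(0, -5), 2) = Pow(-5, 2) = 25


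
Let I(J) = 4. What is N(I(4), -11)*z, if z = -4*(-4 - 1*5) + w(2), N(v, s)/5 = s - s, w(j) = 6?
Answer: 0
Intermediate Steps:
N(v, s) = 0 (N(v, s) = 5*(s - s) = 5*0 = 0)
z = 42 (z = -4*(-4 - 1*5) + 6 = -4*(-4 - 5) + 6 = -4*(-9) + 6 = 36 + 6 = 42)
N(I(4), -11)*z = 0*42 = 0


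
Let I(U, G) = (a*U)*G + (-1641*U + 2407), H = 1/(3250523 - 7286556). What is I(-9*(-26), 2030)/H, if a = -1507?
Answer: 2890755065983991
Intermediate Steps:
H = -1/4036033 (H = 1/(-4036033) = -1/4036033 ≈ -2.4777e-7)
I(U, G) = 2407 - 1641*U - 1507*G*U (I(U, G) = (-1507*U)*G + (-1641*U + 2407) = -1507*G*U + (2407 - 1641*U) = 2407 - 1641*U - 1507*G*U)
I(-9*(-26), 2030)/H = (2407 - (-14769)*(-26) - 1507*2030*(-9*(-26)))/(-1/4036033) = (2407 - 1641*234 - 1507*2030*234)*(-4036033) = (2407 - 383994 - 715855140)*(-4036033) = -716236727*(-4036033) = 2890755065983991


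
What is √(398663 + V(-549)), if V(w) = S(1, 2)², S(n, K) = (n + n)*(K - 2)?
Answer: √398663 ≈ 631.40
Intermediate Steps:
S(n, K) = 2*n*(-2 + K) (S(n, K) = (2*n)*(-2 + K) = 2*n*(-2 + K))
V(w) = 0 (V(w) = (2*1*(-2 + 2))² = (2*1*0)² = 0² = 0)
√(398663 + V(-549)) = √(398663 + 0) = √398663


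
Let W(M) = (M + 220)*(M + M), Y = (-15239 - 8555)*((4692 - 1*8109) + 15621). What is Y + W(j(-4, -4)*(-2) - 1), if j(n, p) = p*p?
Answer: -290394318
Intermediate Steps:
j(n, p) = p²
Y = -290381976 (Y = -23794*((4692 - 8109) + 15621) = -23794*(-3417 + 15621) = -23794*12204 = -290381976)
W(M) = 2*M*(220 + M) (W(M) = (220 + M)*(2*M) = 2*M*(220 + M))
Y + W(j(-4, -4)*(-2) - 1) = -290381976 + 2*((-4)²*(-2) - 1)*(220 + ((-4)²*(-2) - 1)) = -290381976 + 2*(16*(-2) - 1)*(220 + (16*(-2) - 1)) = -290381976 + 2*(-32 - 1)*(220 + (-32 - 1)) = -290381976 + 2*(-33)*(220 - 33) = -290381976 + 2*(-33)*187 = -290381976 - 12342 = -290394318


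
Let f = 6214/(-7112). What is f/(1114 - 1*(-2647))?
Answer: -3107/13374116 ≈ -0.00023231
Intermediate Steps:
f = -3107/3556 (f = 6214*(-1/7112) = -3107/3556 ≈ -0.87373)
f/(1114 - 1*(-2647)) = -3107/(3556*(1114 - 1*(-2647))) = -3107/(3556*(1114 + 2647)) = -3107/3556/3761 = -3107/3556*1/3761 = -3107/13374116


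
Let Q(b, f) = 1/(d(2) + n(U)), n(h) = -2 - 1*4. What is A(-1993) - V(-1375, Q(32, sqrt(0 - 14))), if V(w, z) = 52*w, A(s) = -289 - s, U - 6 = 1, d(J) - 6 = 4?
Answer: 73204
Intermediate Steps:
d(J) = 10 (d(J) = 6 + 4 = 10)
U = 7 (U = 6 + 1 = 7)
n(h) = -6 (n(h) = -2 - 4 = -6)
Q(b, f) = 1/4 (Q(b, f) = 1/(10 - 6) = 1/4)
A(-1993) - V(-1375, Q(32, sqrt(0 - 14))) = (-289 - 1*(-1993)) - 52*(-1375) = (-289 + 1993) - 1*(-71500) = 1704 + 71500 = 73204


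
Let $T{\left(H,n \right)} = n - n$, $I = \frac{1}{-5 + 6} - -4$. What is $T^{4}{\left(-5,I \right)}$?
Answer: $0$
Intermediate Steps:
$I = 5$ ($I = 1^{-1} + 4 = 1 + 4 = 5$)
$T{\left(H,n \right)} = 0$
$T^{4}{\left(-5,I \right)} = 0^{4} = 0$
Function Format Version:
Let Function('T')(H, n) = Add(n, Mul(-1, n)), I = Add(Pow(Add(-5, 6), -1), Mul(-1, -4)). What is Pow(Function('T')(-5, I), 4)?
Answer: 0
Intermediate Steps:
I = 5 (I = Add(Pow(1, -1), 4) = Add(1, 4) = 5)
Function('T')(H, n) = 0
Pow(Function('T')(-5, I), 4) = Pow(0, 4) = 0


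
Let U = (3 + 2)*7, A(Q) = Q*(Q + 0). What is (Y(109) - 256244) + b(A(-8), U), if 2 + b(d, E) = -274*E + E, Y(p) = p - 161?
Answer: -265853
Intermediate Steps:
Y(p) = -161 + p
A(Q) = Q² (A(Q) = Q*Q = Q²)
U = 35 (U = 5*7 = 35)
b(d, E) = -2 - 273*E (b(d, E) = -2 + (-274*E + E) = -2 - 273*E)
(Y(109) - 256244) + b(A(-8), U) = ((-161 + 109) - 256244) + (-2 - 273*35) = (-52 - 256244) + (-2 - 9555) = -256296 - 9557 = -265853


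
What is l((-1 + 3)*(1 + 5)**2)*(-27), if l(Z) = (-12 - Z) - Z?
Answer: 4212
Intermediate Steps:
l(Z) = -12 - 2*Z
l((-1 + 3)*(1 + 5)**2)*(-27) = (-12 - 2*(-1 + 3)*(1 + 5)**2)*(-27) = (-12 - 4*6**2)*(-27) = (-12 - 4*36)*(-27) = (-12 - 2*72)*(-27) = (-12 - 144)*(-27) = -156*(-27) = 4212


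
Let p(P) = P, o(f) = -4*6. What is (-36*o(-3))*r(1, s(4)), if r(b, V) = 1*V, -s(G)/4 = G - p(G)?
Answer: 0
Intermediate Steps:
o(f) = -24
s(G) = 0 (s(G) = -4*(G - G) = -4*0 = 0)
r(b, V) = V
(-36*o(-3))*r(1, s(4)) = -36*(-24)*0 = 864*0 = 0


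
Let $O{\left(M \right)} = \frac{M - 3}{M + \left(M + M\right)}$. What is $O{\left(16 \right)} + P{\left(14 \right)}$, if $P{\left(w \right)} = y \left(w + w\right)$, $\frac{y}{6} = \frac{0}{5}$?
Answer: $\frac{13}{48} \approx 0.27083$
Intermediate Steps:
$y = 0$ ($y = 6 \cdot \frac{0}{5} = 6 \cdot 0 \cdot \frac{1}{5} = 6 \cdot 0 = 0$)
$P{\left(w \right)} = 0$ ($P{\left(w \right)} = 0 \left(w + w\right) = 0 \cdot 2 w = 0$)
$O{\left(M \right)} = \frac{-3 + M}{3 M}$ ($O{\left(M \right)} = \frac{-3 + M}{M + 2 M} = \frac{-3 + M}{3 M}$)
$O{\left(16 \right)} + P{\left(14 \right)} = \frac{-3 + 16}{3 \cdot 16} + 0 = \frac{1}{3} \cdot \frac{1}{16} \cdot 13 + 0 = \frac{13}{48} + 0 = \frac{13}{48}$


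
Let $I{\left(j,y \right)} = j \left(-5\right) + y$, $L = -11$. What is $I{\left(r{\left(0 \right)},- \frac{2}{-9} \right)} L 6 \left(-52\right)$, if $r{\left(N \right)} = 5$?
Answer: $- \frac{255112}{3} \approx -85037.0$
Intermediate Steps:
$I{\left(j,y \right)} = y - 5 j$ ($I{\left(j,y \right)} = - 5 j + y = y - 5 j$)
$I{\left(r{\left(0 \right)},- \frac{2}{-9} \right)} L 6 \left(-52\right) = \left(- \frac{2}{-9} - 25\right) \left(\left(-11\right) 6\right) \left(-52\right) = \left(\left(-2\right) \left(- \frac{1}{9}\right) - 25\right) \left(-66\right) \left(-52\right) = \left(\frac{2}{9} - 25\right) \left(-66\right) \left(-52\right) = \left(- \frac{223}{9}\right) \left(-66\right) \left(-52\right) = \frac{4906}{3} \left(-52\right) = - \frac{255112}{3}$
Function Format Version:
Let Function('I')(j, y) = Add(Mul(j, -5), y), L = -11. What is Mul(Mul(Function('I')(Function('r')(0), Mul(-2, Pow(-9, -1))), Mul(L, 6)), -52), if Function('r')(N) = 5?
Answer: Rational(-255112, 3) ≈ -85037.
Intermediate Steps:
Function('I')(j, y) = Add(y, Mul(-5, j)) (Function('I')(j, y) = Add(Mul(-5, j), y) = Add(y, Mul(-5, j)))
Mul(Mul(Function('I')(Function('r')(0), Mul(-2, Pow(-9, -1))), Mul(L, 6)), -52) = Mul(Mul(Add(Mul(-2, Pow(-9, -1)), Mul(-5, 5)), Mul(-11, 6)), -52) = Mul(Mul(Add(Mul(-2, Rational(-1, 9)), -25), -66), -52) = Mul(Mul(Add(Rational(2, 9), -25), -66), -52) = Mul(Mul(Rational(-223, 9), -66), -52) = Mul(Rational(4906, 3), -52) = Rational(-255112, 3)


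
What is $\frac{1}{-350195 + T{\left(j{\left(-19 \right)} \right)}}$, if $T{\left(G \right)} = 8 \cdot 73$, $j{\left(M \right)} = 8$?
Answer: $- \frac{1}{349611} \approx -2.8603 \cdot 10^{-6}$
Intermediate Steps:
$T{\left(G \right)} = 584$
$\frac{1}{-350195 + T{\left(j{\left(-19 \right)} \right)}} = \frac{1}{-350195 + 584} = \frac{1}{-349611} = - \frac{1}{349611}$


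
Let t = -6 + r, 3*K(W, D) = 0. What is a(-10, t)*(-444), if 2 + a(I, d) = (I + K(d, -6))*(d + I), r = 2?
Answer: -61272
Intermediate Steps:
K(W, D) = 0 (K(W, D) = (1/3)*0 = 0)
t = -4 (t = -6 + 2 = -4)
a(I, d) = -2 + I*(I + d) (a(I, d) = -2 + (I + 0)*(d + I) = -2 + I*(I + d))
a(-10, t)*(-444) = (-2 + (-10)**2 - 10*(-4))*(-444) = (-2 + 100 + 40)*(-444) = 138*(-444) = -61272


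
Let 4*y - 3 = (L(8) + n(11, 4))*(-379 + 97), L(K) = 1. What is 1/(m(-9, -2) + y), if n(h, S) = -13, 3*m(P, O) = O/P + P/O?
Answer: 108/91619 ≈ 0.0011788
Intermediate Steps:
m(P, O) = O/(3*P) + P/(3*O) (m(P, O) = (O/P + P/O)/3 = O/(3*P) + P/(3*O))
y = 3387/4 (y = ¾ + ((1 - 13)*(-379 + 97))/4 = ¾ + (-12*(-282))/4 = ¾ + (¼)*3384 = ¾ + 846 = 3387/4 ≈ 846.75)
1/(m(-9, -2) + y) = 1/(((⅓)*(-2)/(-9) + (⅓)*(-9)/(-2)) + 3387/4) = 1/(((⅓)*(-2)*(-⅑) + (⅓)*(-9)*(-½)) + 3387/4) = 1/((2/27 + 3/2) + 3387/4) = 1/(85/54 + 3387/4) = 1/(91619/108) = 108/91619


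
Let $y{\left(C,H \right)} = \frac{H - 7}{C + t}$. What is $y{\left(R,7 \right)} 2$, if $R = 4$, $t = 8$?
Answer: $0$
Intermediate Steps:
$y{\left(C,H \right)} = \frac{-7 + H}{8 + C}$ ($y{\left(C,H \right)} = \frac{H - 7}{C + 8} = \frac{-7 + H}{8 + C}$)
$y{\left(R,7 \right)} 2 = \frac{-7 + 7}{8 + 4} \cdot 2 = \frac{1}{12} \cdot 0 \cdot 2 = 0 \cdot 2 = 0$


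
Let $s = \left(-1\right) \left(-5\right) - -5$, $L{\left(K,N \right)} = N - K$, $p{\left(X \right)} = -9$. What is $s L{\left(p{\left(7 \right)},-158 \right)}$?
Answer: $-1490$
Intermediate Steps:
$s = 10$ ($s = 5 + 5 = 10$)
$s L{\left(p{\left(7 \right)},-158 \right)} = 10 \left(-158 - -9\right) = 10 \left(-158 + 9\right) = 10 \left(-149\right) = -1490$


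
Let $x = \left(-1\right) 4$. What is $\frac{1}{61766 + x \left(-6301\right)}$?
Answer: $\frac{1}{86970} \approx 1.1498 \cdot 10^{-5}$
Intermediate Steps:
$x = -4$
$\frac{1}{61766 + x \left(-6301\right)} = \frac{1}{61766 - -25204} = \frac{1}{61766 + 25204} = \frac{1}{86970}$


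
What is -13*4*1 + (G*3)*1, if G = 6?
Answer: -34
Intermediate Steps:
-13*4*1 + (G*3)*1 = -13*4*1 + (6*3)*1 = -52 + 18*1 = -13*4 + 18 = -52 + 18 = -34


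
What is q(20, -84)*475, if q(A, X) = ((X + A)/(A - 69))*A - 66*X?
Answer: 129644600/49 ≈ 2.6458e+6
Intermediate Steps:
q(A, X) = -66*X + A*(A + X)/(-69 + A) (q(A, X) = ((A + X)/(-69 + A))*A - 66*X = A*(A + X)/(-69 + A) - 66*X = -66*X + A*(A + X)/(-69 + A))
q(20, -84)*475 = ((20**2 + 4554*(-84) - 65*20*(-84))/(-69 + 20))*475 = ((400 - 382536 + 109200)/(-49))*475 = -1/49*(-272936)*475 = (272936/49)*475 = 129644600/49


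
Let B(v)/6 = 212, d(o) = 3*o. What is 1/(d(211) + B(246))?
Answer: 1/1905 ≈ 0.00052493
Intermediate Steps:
B(v) = 1272 (B(v) = 6*212 = 1272)
1/(d(211) + B(246)) = 1/(3*211 + 1272) = 1/(633 + 1272) = 1/1905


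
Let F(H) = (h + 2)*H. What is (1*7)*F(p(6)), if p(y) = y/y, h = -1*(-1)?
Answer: 21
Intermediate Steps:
h = 1
p(y) = 1
F(H) = 3*H (F(H) = (1 + 2)*H = 3*H)
(1*7)*F(p(6)) = (1*7)*(3*1) = 7*3 = 21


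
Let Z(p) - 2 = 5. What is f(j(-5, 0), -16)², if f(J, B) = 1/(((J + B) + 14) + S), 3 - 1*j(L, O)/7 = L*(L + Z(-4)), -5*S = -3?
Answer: 25/200704 ≈ 0.00012456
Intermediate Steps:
Z(p) = 7 (Z(p) = 2 + 5 = 7)
S = ⅗ (S = -⅕*(-3) = ⅗ ≈ 0.60000)
j(L, O) = 21 - 7*L*(7 + L) (j(L, O) = 21 - 7*L*(L + 7) = 21 - 7*L*(7 + L))
f(J, B) = 1/(73/5 + B + J) (f(J, B) = 1/(((J + B) + 14) + ⅗) = 1/(((B + J) + 14) + ⅗) = 1/((14 + B + J) + ⅗) = 1/(73/5 + B + J))
f(j(-5, 0), -16)² = (5/(73 + 5*(-16) + 5*(21 - 49*(-5) - 7*(-5)²)))² = (5/(73 - 80 + 5*(21 + 245 - 7*25)))² = (5/(73 - 80 + 5*(21 + 245 - 175)))² = (5/(73 - 80 + 5*91))² = (5/(73 - 80 + 455))² = (5/448)² = 25/200704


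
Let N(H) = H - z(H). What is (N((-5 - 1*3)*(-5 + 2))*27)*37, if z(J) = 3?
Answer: 20979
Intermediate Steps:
N(H) = -3 + H (N(H) = H - 1*3 = H - 3 = -3 + H)
(N((-5 - 1*3)*(-5 + 2))*27)*37 = ((-3 + (-5 - 1*3)*(-5 + 2))*27)*37 = ((-3 + (-5 - 3)*(-3))*27)*37 = ((-3 - 8*(-3))*27)*37 = ((-3 + 24)*27)*37 = (21*27)*37 = 567*37 = 20979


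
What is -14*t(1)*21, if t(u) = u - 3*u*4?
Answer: 3234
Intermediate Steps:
t(u) = -11*u (t(u) = u - 12*u = -11*u)
-14*t(1)*21 = -(-154)*21 = -14*(-11)*21 = 154*21 = 3234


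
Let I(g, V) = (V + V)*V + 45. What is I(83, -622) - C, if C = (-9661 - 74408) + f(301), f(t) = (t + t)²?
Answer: 495478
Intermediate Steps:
f(t) = 4*t² (f(t) = (2*t)² = 4*t²)
I(g, V) = 45 + 2*V² (I(g, V) = (2*V)*V + 45 = 2*V² + 45 = 45 + 2*V²)
C = 278335 (C = (-9661 - 74408) + 4*301² = -84069 + 4*90601 = -84069 + 362404 = 278335)
I(83, -622) - C = (45 + 2*(-622)²) - 1*278335 = (45 + 2*386884) - 278335 = (45 + 773768) - 278335 = 773813 - 278335 = 495478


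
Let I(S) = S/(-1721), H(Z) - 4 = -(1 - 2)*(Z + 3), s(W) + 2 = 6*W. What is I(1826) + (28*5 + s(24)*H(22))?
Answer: 7326192/1721 ≈ 4256.9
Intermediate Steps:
s(W) = -2 + 6*W
H(Z) = 7 + Z (H(Z) = 4 - (1 - 2)*(Z + 3) = 4 - (-1)*(3 + Z) = 4 - (-3 - Z) = 4 + (3 + Z) = 7 + Z)
I(S) = -S/1721 (I(S) = S*(-1/1721) = -S/1721)
I(1826) + (28*5 + s(24)*H(22)) = -1/1721*1826 + (28*5 + (-2 + 6*24)*(7 + 22)) = -1826/1721 + (140 + (-2 + 144)*29) = -1826/1721 + (140 + 142*29) = -1826/1721 + (140 + 4118) = -1826/1721 + 4258 = 7326192/1721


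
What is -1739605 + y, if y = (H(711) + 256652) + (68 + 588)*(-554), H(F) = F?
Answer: -1845666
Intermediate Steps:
y = -106061 (y = (711 + 256652) + (68 + 588)*(-554) = 257363 + 656*(-554) = 257363 - 363424 = -106061)
-1739605 + y = -1739605 - 106061 = -1845666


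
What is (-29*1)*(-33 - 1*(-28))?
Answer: 145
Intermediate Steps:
(-29*1)*(-33 - 1*(-28)) = -29*(-33 + 28) = -29*(-5) = 145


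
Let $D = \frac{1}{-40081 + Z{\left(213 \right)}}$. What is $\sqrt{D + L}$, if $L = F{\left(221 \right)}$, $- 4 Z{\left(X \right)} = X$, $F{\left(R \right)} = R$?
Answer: $\frac{\sqrt{5695639727401}}{160537} \approx 14.866$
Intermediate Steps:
$Z{\left(X \right)} = - \frac{X}{4}$
$D = - \frac{4}{160537}$ ($D = \frac{1}{-40081 - \frac{213}{4}} = \frac{1}{- \frac{160537}{4}} = - \frac{4}{160537} \approx -2.4916 \cdot 10^{-5}$)
$L = 221$
$\sqrt{D + L} = \sqrt{- \frac{4}{160537} + 221} = \sqrt{\frac{35478673}{160537}} = \frac{\sqrt{5695639727401}}{160537}$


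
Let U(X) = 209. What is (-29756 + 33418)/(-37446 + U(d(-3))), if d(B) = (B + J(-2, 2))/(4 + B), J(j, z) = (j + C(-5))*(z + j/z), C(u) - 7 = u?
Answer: -3662/37237 ≈ -0.098343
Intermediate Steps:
C(u) = 7 + u
J(j, z) = (2 + j)*(z + j/z) (J(j, z) = (j + (7 - 5))*(z + j/z) = (j + 2)*(z + j/z) = (2 + j)*(z + j/z))
d(B) = B/(4 + B) (d(B) = (B + ((-2)² + 2*(-2) + 2²*(2 - 2))/2)/(4 + B) = (B + (4 - 4 + 4*0)/2)/(4 + B) = (B + (4 - 4 + 0)/2)/(4 + B) = (B + (½)*0)/(4 + B) = (B + 0)/(4 + B) = B/(4 + B))
(-29756 + 33418)/(-37446 + U(d(-3))) = (-29756 + 33418)/(-37446 + 209) = 3662/(-37237) = 3662*(-1/37237) = -3662/37237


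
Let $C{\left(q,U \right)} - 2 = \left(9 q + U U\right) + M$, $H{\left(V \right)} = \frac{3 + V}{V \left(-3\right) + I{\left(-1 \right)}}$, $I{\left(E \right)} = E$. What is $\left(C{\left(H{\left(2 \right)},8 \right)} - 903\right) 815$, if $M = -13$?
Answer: $- \frac{4885925}{7} \approx -6.9799 \cdot 10^{5}$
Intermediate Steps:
$H{\left(V \right)} = \frac{3 + V}{-1 - 3 V}$ ($H{\left(V \right)} = \frac{3 + V}{V \left(-3\right) - 1} = \frac{3 + V}{- 3 V - 1} = \frac{3 + V}{-1 - 3 V}$)
$C{\left(q,U \right)} = -11 + U^{2} + 9 q$ ($C{\left(q,U \right)} = 2 - \left(13 - 9 q - U U\right) = 2 - \left(13 - U^{2} - 9 q\right) = 2 + \left(-13 + U^{2} + 9 q\right) = -11 + U^{2} + 9 q$)
$\left(C{\left(H{\left(2 \right)},8 \right)} - 903\right) 815 = \left(\left(-11 + 8^{2} + 9 \frac{-3 - 2}{1 + 3 \cdot 2}\right) - 903\right) 815 = \left(\left(-11 + 64 + 9 \frac{-3 - 2}{1 + 6}\right) - 903\right) 815 = \left(\left(-11 + 64 + 9 \cdot \frac{1}{7} \left(-5\right)\right) - 903\right) 815 = \left(\left(-11 + 64 + 9 \left(- \frac{5}{7}\right)\right) - 903\right) 815 = \left(\left(-11 + 64 - \frac{45}{7}\right) - 903\right) 815 = \left(\frac{326}{7} - 903\right) 815 = \left(- \frac{5995}{7}\right) 815 = - \frac{4885925}{7}$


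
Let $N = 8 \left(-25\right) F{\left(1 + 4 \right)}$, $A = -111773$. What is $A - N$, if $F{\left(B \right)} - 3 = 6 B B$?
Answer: $-81173$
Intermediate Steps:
$F{\left(B \right)} = 3 + 6 B^{2}$ ($F{\left(B \right)} = 3 + 6 B B = 3 + 6 B^{2}$)
$N = -30600$ ($N = 8 \left(-25\right) \left(3 + 6 \left(1 + 4\right)^{2}\right) = - 200 \left(3 + 6 \cdot 5^{2}\right) = - 200 \left(3 + 6 \cdot 25\right) = - 200 \left(3 + 150\right) = \left(-200\right) 153 = -30600$)
$A - N = -111773 - -30600 = -111773 + 30600 = -81173$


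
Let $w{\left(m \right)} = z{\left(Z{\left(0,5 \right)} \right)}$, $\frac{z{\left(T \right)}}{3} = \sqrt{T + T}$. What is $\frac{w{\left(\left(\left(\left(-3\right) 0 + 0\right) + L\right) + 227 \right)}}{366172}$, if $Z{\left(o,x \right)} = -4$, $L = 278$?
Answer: $\frac{3 i \sqrt{2}}{183086} \approx 2.3173 \cdot 10^{-5} i$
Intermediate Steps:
$z{\left(T \right)} = 3 \sqrt{2} \sqrt{T}$ ($z{\left(T \right)} = 3 \sqrt{T + T} = 3 \sqrt{2 T} = 3 \sqrt{2} \sqrt{T}$)
$w{\left(m \right)} = 6 i \sqrt{2}$ ($w{\left(m \right)} = 3 \sqrt{2} \sqrt{-4} = 3 \sqrt{2} \cdot 2 i = 6 i \sqrt{2}$)
$\frac{w{\left(\left(\left(\left(-3\right) 0 + 0\right) + L\right) + 227 \right)}}{366172} = \frac{6 i \sqrt{2}}{366172} = 6 i \sqrt{2} \cdot \frac{1}{366172} = \frac{3 i \sqrt{2}}{183086}$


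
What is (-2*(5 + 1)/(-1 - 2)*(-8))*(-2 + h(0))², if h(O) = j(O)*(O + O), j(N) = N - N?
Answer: -128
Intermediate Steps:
j(N) = 0
h(O) = 0 (h(O) = 0*(O + O) = 0*(2*O) = 0)
(-2*(5 + 1)/(-1 - 2)*(-8))*(-2 + h(0))² = (-2*(5 + 1)/(-1 - 2)*(-8))*(-2 + 0)² = (-12/(-3)*(-8))*(-2)² = (-12*(-1)/3*(-8))*4 = (-2*(-2)*(-8))*4 = (4*(-8))*4 = -32*4 = -128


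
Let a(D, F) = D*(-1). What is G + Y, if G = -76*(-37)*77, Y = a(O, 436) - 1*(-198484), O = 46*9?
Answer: 414594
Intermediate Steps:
O = 414
a(D, F) = -D
Y = 198070 (Y = -1*414 - 1*(-198484) = -414 + 198484 = 198070)
G = 216524 (G = 2812*77 = 216524)
G + Y = 216524 + 198070 = 414594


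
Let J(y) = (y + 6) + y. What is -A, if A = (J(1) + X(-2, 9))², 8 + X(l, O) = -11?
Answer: -121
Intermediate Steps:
J(y) = 6 + 2*y (J(y) = (6 + y) + y = 6 + 2*y)
X(l, O) = -19 (X(l, O) = -8 - 11 = -19)
A = 121 (A = ((6 + 2*1) - 19)² = ((6 + 2) - 19)² = (8 - 19)² = (-11)² = 121)
-A = -1*121 = -121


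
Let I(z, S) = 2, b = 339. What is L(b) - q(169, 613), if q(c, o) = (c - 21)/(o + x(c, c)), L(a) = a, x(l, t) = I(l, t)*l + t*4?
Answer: 551405/1627 ≈ 338.91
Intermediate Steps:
x(l, t) = 2*l + 4*t (x(l, t) = 2*l + t*4 = 2*l + 4*t)
q(c, o) = (-21 + c)/(o + 6*c) (q(c, o) = (c - 21)/(o + (2*c + 4*c)) = (-21 + c)/(o + 6*c))
L(b) - q(169, 613) = 339 - (-21 + 169)/(613 + 6*169) = 339 - 148/(613 + 1014) = 339 - 148/1627 = 551405/1627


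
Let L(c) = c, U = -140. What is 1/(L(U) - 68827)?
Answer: -1/68967 ≈ -1.4500e-5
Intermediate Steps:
1/(L(U) - 68827) = 1/(-140 - 68827) = 1/(-68967) = -1/68967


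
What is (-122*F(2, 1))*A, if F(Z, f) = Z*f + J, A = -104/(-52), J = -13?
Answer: 2684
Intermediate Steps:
A = 2 (A = -104*(-1/52) = 2)
F(Z, f) = -13 + Z*f (F(Z, f) = Z*f - 13 = -13 + Z*f)
(-122*F(2, 1))*A = -122*(-13 + 2*1)*2 = -122*(-13 + 2)*2 = -122*(-11)*2 = 1342*2 = 2684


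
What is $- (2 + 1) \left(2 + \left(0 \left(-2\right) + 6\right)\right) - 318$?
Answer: $-342$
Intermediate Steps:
$- (2 + 1) \left(2 + \left(0 \left(-2\right) + 6\right)\right) - 318 = \left(-1\right) 3 \left(2 + \left(0 + 6\right)\right) - 318 = - 3 \left(2 + 6\right) - 318 = \left(-3\right) 8 - 318 = -24 - 318 = -342$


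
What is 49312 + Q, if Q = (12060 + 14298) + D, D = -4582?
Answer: 71088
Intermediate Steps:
Q = 21776 (Q = (12060 + 14298) - 4582 = 26358 - 4582 = 21776)
49312 + Q = 49312 + 21776 = 71088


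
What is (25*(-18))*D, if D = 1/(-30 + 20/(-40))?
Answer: 900/61 ≈ 14.754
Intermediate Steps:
D = -2/61 (D = 1/(-30 + 20*(-1/40)) = 1/(-30 - ½) = 1/(-61/2) = -2/61 ≈ -0.032787)
(25*(-18))*D = (25*(-18))*(-2/61) = -450*(-2/61) = 900/61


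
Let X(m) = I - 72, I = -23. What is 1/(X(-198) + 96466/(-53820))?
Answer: -26910/2604683 ≈ -0.010331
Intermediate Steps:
X(m) = -95 (X(m) = -23 - 72 = -95)
1/(X(-198) + 96466/(-53820)) = 1/(-95 + 96466/(-53820)) = 1/(-95 + 96466*(-1/53820)) = 1/(-95 - 48233/26910) = 1/(-2604683/26910) = -26910/2604683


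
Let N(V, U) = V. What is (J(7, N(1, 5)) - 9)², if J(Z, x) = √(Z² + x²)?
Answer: 131 - 90*√2 ≈ 3.7208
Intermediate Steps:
(J(7, N(1, 5)) - 9)² = (√(7² + 1²) - 9)² = (√(49 + 1) - 9)² = (√50 - 9)² = (5*√2 - 9)² = (-9 + 5*√2)²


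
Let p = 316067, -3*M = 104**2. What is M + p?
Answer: 937385/3 ≈ 3.1246e+5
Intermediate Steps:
M = -10816/3 (M = -1/3*104**2 = -1/3*10816 = -10816/3 ≈ -3605.3)
M + p = -10816/3 + 316067 = 937385/3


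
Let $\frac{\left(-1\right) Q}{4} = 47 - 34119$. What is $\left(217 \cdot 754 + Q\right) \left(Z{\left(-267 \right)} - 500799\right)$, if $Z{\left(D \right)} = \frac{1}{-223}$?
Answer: $- \frac{33492955651268}{223} \approx -1.5019 \cdot 10^{11}$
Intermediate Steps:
$Q = 136288$ ($Q = - 4 \left(47 - 34119\right) = \left(-4\right) \left(-34072\right) = 136288$)
$Z{\left(D \right)} = - \frac{1}{223}$
$\left(217 \cdot 754 + Q\right) \left(Z{\left(-267 \right)} - 500799\right) = \left(217 \cdot 754 + 136288\right) \left(- \frac{1}{223} - 500799\right) = \left(163618 + 136288\right) \left(- \frac{111678178}{223}\right) = 299906 \left(- \frac{111678178}{223}\right) = - \frac{33492955651268}{223}$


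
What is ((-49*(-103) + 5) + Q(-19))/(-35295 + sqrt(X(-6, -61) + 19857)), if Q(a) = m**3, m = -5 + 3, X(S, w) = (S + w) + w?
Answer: -245895/1720604 - 1261*sqrt(19729)/311429324 ≈ -0.14348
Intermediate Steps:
X(S, w) = S + 2*w
m = -2
Q(a) = -8 (Q(a) = (-2)**3 = -8)
((-49*(-103) + 5) + Q(-19))/(-35295 + sqrt(X(-6, -61) + 19857)) = ((-49*(-103) + 5) - 8)/(-35295 + sqrt((-6 + 2*(-61)) + 19857)) = ((5047 + 5) - 8)/(-35295 + sqrt((-6 - 122) + 19857)) = (5052 - 8)/(-35295 + sqrt(-128 + 19857)) = 5044/(-35295 + sqrt(19729))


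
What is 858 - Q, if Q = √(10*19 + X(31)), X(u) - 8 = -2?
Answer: 844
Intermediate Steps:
X(u) = 6 (X(u) = 8 - 2 = 6)
Q = 14 (Q = √(10*19 + 6) = √(190 + 6) = √196 = 14)
858 - Q = 858 - 1*14 = 858 - 14 = 844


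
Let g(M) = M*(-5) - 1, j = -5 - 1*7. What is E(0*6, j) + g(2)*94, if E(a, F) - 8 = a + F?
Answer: -1038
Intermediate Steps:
j = -12 (j = -5 - 7 = -12)
E(a, F) = 8 + F + a (E(a, F) = 8 + (a + F) = 8 + (F + a) = 8 + F + a)
g(M) = -1 - 5*M (g(M) = -5*M - 1 = -1 - 5*M)
E(0*6, j) + g(2)*94 = (8 - 12 + 0*6) + (-1 - 5*2)*94 = (8 - 12 + 0) + (-1 - 10)*94 = -4 - 11*94 = -4 - 1034 = -1038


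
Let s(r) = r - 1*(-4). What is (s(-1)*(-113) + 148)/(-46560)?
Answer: 191/46560 ≈ 0.0041022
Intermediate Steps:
s(r) = 4 + r (s(r) = r + 4 = 4 + r)
(s(-1)*(-113) + 148)/(-46560) = ((4 - 1)*(-113) + 148)/(-46560) = (3*(-113) + 148)*(-1/46560) = (-339 + 148)*(-1/46560) = -191*(-1/46560) = 191/46560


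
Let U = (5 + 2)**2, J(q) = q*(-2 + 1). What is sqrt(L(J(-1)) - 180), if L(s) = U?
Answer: I*sqrt(131) ≈ 11.446*I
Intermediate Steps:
J(q) = -q (J(q) = q*(-1) = -q)
U = 49 (U = 7**2 = 49)
L(s) = 49
sqrt(L(J(-1)) - 180) = sqrt(49 - 180) = sqrt(-131) = I*sqrt(131)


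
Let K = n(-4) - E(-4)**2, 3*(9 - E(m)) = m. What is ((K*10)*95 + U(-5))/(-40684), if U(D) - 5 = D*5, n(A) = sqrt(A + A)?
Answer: 456565/183078 - 475*I*sqrt(2)/10171 ≈ 2.4938 - 0.066046*I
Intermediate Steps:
n(A) = sqrt(2)*sqrt(A) (n(A) = sqrt(2*A) = sqrt(2)*sqrt(A))
E(m) = 9 - m/3
K = -961/9 + 2*I*sqrt(2) (K = sqrt(2)*sqrt(-4) - (9 - 1/3*(-4))**2 = sqrt(2)*(2*I) - (9 + 4/3)**2 = 2*I*sqrt(2) - (31/3)**2 = 2*I*sqrt(2) - 1*961/9 = 2*I*sqrt(2) - 961/9 = -961/9 + 2*I*sqrt(2) ≈ -106.78 + 2.8284*I)
U(D) = 5 + 5*D (U(D) = 5 + D*5 = 5 + 5*D)
((K*10)*95 + U(-5))/(-40684) = (((-961/9 + 2*I*sqrt(2))*10)*95 + (5 + 5*(-5)))/(-40684) = ((-9610/9 + 20*I*sqrt(2))*95 + (5 - 25))*(-1/40684) = ((-912950/9 + 1900*I*sqrt(2)) - 20)*(-1/40684) = (-913130/9 + 1900*I*sqrt(2))*(-1/40684) = 456565/183078 - 475*I*sqrt(2)/10171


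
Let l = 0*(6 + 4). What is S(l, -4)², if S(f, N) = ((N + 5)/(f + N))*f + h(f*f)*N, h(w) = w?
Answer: 0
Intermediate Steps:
l = 0 (l = 0*10 = 0)
S(f, N) = N*f² + f*(5 + N)/(N + f) (S(f, N) = ((N + 5)/(f + N))*f + (f*f)*N = ((5 + N)/(N + f))*f + f²*N = ((5 + N)/(N + f))*f + N*f² = f*(5 + N)/(N + f) + N*f² = N*f² + f*(5 + N)/(N + f))
S(l, -4)² = (0*(5 - 4 - 4*0² + 0*(-4)²)/(-4 + 0))² = (0*(5 - 4 - 4*0 + 0*16)/(-4))² = (0*(-¼)*(5 - 4 + 0 + 0))² = (0*(-¼)*1)² = 0² = 0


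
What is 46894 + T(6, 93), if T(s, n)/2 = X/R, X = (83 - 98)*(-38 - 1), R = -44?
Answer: 1031083/22 ≈ 46867.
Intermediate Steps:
X = 585 (X = -15*(-39) = 585)
T(s, n) = -585/22 (T(s, n) = 2*(585/(-44)) = 2*(585*(-1/44)) = 2*(-585/44) = -585/22)
46894 + T(6, 93) = 46894 - 585/22 = 1031083/22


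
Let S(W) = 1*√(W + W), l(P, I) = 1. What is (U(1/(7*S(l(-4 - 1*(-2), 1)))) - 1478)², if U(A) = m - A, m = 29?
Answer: (20286 + √2)²/196 ≈ 2.0999e+6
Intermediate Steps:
S(W) = √2*√W (S(W) = 1*√(2*W) = 1*(√2*√W) = √2*√W)
U(A) = 29 - A
(U(1/(7*S(l(-4 - 1*(-2), 1)))) - 1478)² = ((29 - 1/(7*(√2*√1))) - 1478)² = ((29 - 1/(7*(√2*1))) - 1478)² = ((29 - 1/(7*√2)) - 1478)² = ((29 - √2/14) - 1478)² = (-1449 - √2/14)²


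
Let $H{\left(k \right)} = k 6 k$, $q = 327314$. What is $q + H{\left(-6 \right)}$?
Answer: $327530$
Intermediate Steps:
$H{\left(k \right)} = 6 k^{2}$ ($H{\left(k \right)} = 6 k k = 6 k^{2}$)
$q + H{\left(-6 \right)} = 327314 + 6 \left(-6\right)^{2} = 327314 + 6 \cdot 36 = 327314 + 216 = 327530$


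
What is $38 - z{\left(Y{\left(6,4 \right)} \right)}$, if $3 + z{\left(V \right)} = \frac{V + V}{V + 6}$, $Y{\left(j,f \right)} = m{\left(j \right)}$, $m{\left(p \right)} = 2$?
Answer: $\frac{81}{2} \approx 40.5$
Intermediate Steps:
$Y{\left(j,f \right)} = 2$
$z{\left(V \right)} = -3 + \frac{2 V}{6 + V}$ ($z{\left(V \right)} = -3 + \frac{V + V}{V + 6} = -3 + \frac{2 V}{6 + V}$)
$38 - z{\left(Y{\left(6,4 \right)} \right)} = 38 - \frac{-18 - 2}{6 + 2} = 38 - \frac{-18 - 2}{8} = 38 - \frac{1}{8} \left(-20\right) = 38 - - \frac{5}{2} = 38 + \frac{5}{2} = \frac{81}{2}$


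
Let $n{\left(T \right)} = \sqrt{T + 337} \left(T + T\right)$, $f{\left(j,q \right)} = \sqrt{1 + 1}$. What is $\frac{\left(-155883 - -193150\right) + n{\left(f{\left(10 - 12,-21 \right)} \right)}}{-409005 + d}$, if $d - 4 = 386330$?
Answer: $- \frac{37267}{22671} - \frac{2 \sqrt{674 + 2 \sqrt{2}}}{22671} \approx -1.6461$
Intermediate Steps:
$f{\left(j,q \right)} = \sqrt{2}$
$d = 386334$ ($d = 4 + 386330 = 386334$)
$n{\left(T \right)} = 2 T \sqrt{337 + T}$ ($n{\left(T \right)} = \sqrt{337 + T} 2 T = 2 T \sqrt{337 + T}$)
$\frac{\left(-155883 - -193150\right) + n{\left(f{\left(10 - 12,-21 \right)} \right)}}{-409005 + d} = \frac{\left(-155883 - -193150\right) + 2 \sqrt{2} \sqrt{337 + \sqrt{2}}}{-409005 + 386334} = \frac{\left(-155883 + 193150\right) + 2 \sqrt{2} \sqrt{337 + \sqrt{2}}}{-22671} = \left(37267 + 2 \sqrt{2} \sqrt{337 + \sqrt{2}}\right) \left(- \frac{1}{22671}\right) = - \frac{37267}{22671} - \frac{2 \sqrt{2} \sqrt{337 + \sqrt{2}}}{22671}$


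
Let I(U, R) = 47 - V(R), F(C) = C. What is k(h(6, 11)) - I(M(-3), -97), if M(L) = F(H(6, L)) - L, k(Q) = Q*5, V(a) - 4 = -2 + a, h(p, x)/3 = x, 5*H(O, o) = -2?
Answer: 23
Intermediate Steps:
H(O, o) = -2/5 (H(O, o) = (1/5)*(-2) = -2/5)
h(p, x) = 3*x
V(a) = 2 + a (V(a) = 4 + (-2 + a) = 2 + a)
k(Q) = 5*Q
M(L) = -2/5 - L
I(U, R) = 45 - R (I(U, R) = 47 - (2 + R) = 47 + (-2 - R) = 45 - R)
k(h(6, 11)) - I(M(-3), -97) = 5*(3*11) - (45 - 1*(-97)) = 5*33 - (45 + 97) = 165 - 1*142 = 165 - 142 = 23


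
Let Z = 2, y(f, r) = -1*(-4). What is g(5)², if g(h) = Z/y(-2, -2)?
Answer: ¼ ≈ 0.25000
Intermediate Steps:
y(f, r) = 4
g(h) = ½ (g(h) = 2/4 = 2*(¼) = ½)
g(5)² = (½)² = ¼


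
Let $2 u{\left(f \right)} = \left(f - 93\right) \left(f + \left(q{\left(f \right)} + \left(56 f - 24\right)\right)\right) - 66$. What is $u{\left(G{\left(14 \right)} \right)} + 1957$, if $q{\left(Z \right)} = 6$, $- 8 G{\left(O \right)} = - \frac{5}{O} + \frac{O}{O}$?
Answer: $\frac{74634137}{25088} \approx 2974.9$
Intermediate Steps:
$G{\left(O \right)} = - \frac{1}{8} + \frac{5}{8 O}$ ($G{\left(O \right)} = - \frac{- \frac{5}{O} + \frac{O}{O}}{8} = - \frac{- \frac{5}{O} + 1}{8} = - \frac{1 - \frac{5}{O}}{8} = - \frac{1}{8} + \frac{5}{8 O}$)
$u{\left(f \right)} = -33 + \frac{\left(-93 + f\right) \left(-18 + 57 f\right)}{2}$ ($u{\left(f \right)} = \frac{\left(f - 93\right) \left(f + \left(6 + \left(56 f - 24\right)\right)\right) - 66}{2} = \frac{\left(-93 + f\right) \left(f + \left(6 + \left(-24 + 56 f\right)\right)\right) - 66}{2} = \frac{\left(-93 + f\right) \left(f + \left(-18 + 56 f\right)\right) - 66}{2} = \frac{\left(-93 + f\right) \left(-18 + 57 f\right) - 66}{2} = \frac{-66 + \left(-93 + f\right) \left(-18 + 57 f\right)}{2} = -33 + \frac{\left(-93 + f\right) \left(-18 + 57 f\right)}{2}$)
$u{\left(G{\left(14 \right)} \right)} + 1957 = \left(804 - \frac{5319 \frac{5 - 14}{8 \cdot 14}}{2} + \frac{57 \left(\frac{5 - 14}{8 \cdot 14}\right)^{2}}{2}\right) + 1957 = \left(804 - \frac{5319 \cdot \frac{1}{8} \cdot \frac{1}{14} \left(5 - 14\right)}{2} + \frac{57 \left(\frac{1}{8} \cdot \frac{1}{14} \left(5 - 14\right)\right)^{2}}{2}\right) + 1957 = \left(804 - \frac{5319 \cdot \frac{1}{8} \cdot \frac{1}{14} \left(-9\right)}{2} + \frac{57 \left(\frac{1}{8} \cdot \frac{1}{14} \left(-9\right)\right)^{2}}{2}\right) + 1957 = \left(804 - - \frac{47871}{224} + \frac{57 \left(- \frac{9}{112}\right)^{2}}{2}\right) + 1957 = \left(804 + \frac{47871}{224} + \frac{57}{2} \cdot \frac{81}{12544}\right) + 1957 = \left(804 + \frac{47871}{224} + \frac{4617}{25088}\right) + 1957 = \frac{25536921}{25088} + 1957 = \frac{74634137}{25088}$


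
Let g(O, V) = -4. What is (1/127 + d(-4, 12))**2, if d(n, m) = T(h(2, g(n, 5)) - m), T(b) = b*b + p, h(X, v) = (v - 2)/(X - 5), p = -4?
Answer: 148669249/16129 ≈ 9217.5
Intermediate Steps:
h(X, v) = (-2 + v)/(-5 + X)
T(b) = -4 + b**2 (T(b) = b*b - 4 = b**2 - 4 = -4 + b**2)
d(n, m) = -4 + (2 - m)**2 (d(n, m) = -4 + ((-2 - 4)/(-5 + 2) - m)**2 = -4 + (-6/(-3) - m)**2 = -4 + (-1/3*(-6) - m)**2 = -4 + (2 - m)**2)
(1/127 + d(-4, 12))**2 = (1/127 + 12*(-4 + 12))**2 = (1/127 + 12*8)**2 = (1/127 + 96)**2 = (12193/127)**2 = 148669249/16129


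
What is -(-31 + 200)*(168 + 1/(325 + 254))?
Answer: -16439137/579 ≈ -28392.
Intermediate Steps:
-(-31 + 200)*(168 + 1/(325 + 254)) = -169*(168 + 1/579) = -169*97273/579 = -1*16439137/579 = -16439137/579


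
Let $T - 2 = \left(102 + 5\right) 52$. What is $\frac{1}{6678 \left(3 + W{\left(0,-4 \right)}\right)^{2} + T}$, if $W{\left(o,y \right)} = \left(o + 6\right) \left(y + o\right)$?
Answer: $\frac{1}{2950564} \approx 3.3892 \cdot 10^{-7}$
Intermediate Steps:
$W{\left(o,y \right)} = \left(6 + o\right) \left(o + y\right)$
$T = 5566$ ($T = 2 + \left(102 + 5\right) 52 = 2 + 107 \cdot 52 = 2 + 5564 = 5566$)
$\frac{1}{6678 \left(3 + W{\left(0,-4 \right)}\right)^{2} + T} = \frac{1}{6678 \left(3 + \left(0^{2} + 6 \cdot 0 + 6 \left(-4\right) + 0 \left(-4\right)\right)\right)^{2} + 5566} = \frac{1}{6678 \left(3 + \left(0 + 0 - 24 + 0\right)\right)^{2} + 5566} = \frac{1}{6678 \left(3 - 24\right)^{2} + 5566} = \frac{1}{6678 \left(-21\right)^{2} + 5566} = \frac{1}{6678 \cdot 441 + 5566} = \frac{1}{2944998 + 5566} = \frac{1}{2950564}$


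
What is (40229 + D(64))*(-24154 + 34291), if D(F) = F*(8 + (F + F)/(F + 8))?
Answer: 1242434647/3 ≈ 4.1415e+8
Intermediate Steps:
D(F) = F*(8 + 2*F/(8 + F)) (D(F) = F*(8 + (2*F)/(8 + F)) = F*(8 + 2*F/(8 + F)))
(40229 + D(64))*(-24154 + 34291) = (40229 + 2*64*(32 + 5*64)/(8 + 64))*(-24154 + 34291) = (40229 + 2*64*(32 + 320)/72)*10137 = (40229 + 2*64*(1/72)*352)*10137 = (40229 + 5632/9)*10137 = (367693/9)*10137 = 1242434647/3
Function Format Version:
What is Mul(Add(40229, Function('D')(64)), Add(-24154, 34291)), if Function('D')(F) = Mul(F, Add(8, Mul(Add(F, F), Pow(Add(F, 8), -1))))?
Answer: Rational(1242434647, 3) ≈ 4.1415e+8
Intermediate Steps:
Function('D')(F) = Mul(F, Add(8, Mul(2, F, Pow(Add(8, F), -1)))) (Function('D')(F) = Mul(F, Add(8, Mul(Mul(2, F), Pow(Add(8, F), -1)))) = Mul(F, Add(8, Mul(2, F, Pow(Add(8, F), -1)))))
Mul(Add(40229, Function('D')(64)), Add(-24154, 34291)) = Mul(Add(40229, Mul(2, 64, Pow(Add(8, 64), -1), Add(32, Mul(5, 64)))), Add(-24154, 34291)) = Mul(Add(40229, Mul(2, 64, Pow(72, -1), Add(32, 320))), 10137) = Mul(Add(40229, Mul(2, 64, Rational(1, 72), 352)), 10137) = Mul(Add(40229, Rational(5632, 9)), 10137) = Mul(Rational(367693, 9), 10137) = Rational(1242434647, 3)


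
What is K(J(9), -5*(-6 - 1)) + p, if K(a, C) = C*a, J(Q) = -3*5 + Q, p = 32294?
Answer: 32084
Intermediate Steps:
J(Q) = -15 + Q
K(J(9), -5*(-6 - 1)) + p = (-5*(-6 - 1))*(-15 + 9) + 32294 = -5*(-7)*(-6) + 32294 = 35*(-6) + 32294 = -210 + 32294 = 32084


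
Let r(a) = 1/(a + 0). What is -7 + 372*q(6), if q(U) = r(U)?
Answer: 55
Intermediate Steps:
r(a) = 1/a
q(U) = 1/U
-7 + 372*q(6) = -7 + 372/6 = -7 + 372*(⅙) = -7 + 62 = 55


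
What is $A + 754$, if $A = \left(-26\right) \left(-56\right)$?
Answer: $2210$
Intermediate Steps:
$A = 1456$
$A + 754 = 1456 + 754 = 2210$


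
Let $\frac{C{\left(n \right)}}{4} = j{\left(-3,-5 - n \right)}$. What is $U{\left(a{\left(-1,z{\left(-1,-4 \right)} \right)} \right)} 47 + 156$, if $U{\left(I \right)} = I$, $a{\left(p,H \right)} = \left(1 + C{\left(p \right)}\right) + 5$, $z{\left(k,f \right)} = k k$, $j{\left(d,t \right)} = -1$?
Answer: $250$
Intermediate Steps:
$C{\left(n \right)} = -4$ ($C{\left(n \right)} = 4 \left(-1\right) = -4$)
$z{\left(k,f \right)} = k^{2}$
$a{\left(p,H \right)} = 2$ ($a{\left(p,H \right)} = \left(1 - 4\right) + 5 = -3 + 5 = 2$)
$U{\left(a{\left(-1,z{\left(-1,-4 \right)} \right)} \right)} 47 + 156 = 2 \cdot 47 + 156 = 94 + 156 = 250$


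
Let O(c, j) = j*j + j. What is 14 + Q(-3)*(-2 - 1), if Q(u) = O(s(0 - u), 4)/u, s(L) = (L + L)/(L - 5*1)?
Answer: 34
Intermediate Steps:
s(L) = 2*L/(-5 + L) (s(L) = (2*L)/(L - 5) = (2*L)/(-5 + L) = 2*L/(-5 + L))
O(c, j) = j + j**2 (O(c, j) = j**2 + j = j + j**2)
Q(u) = 20/u (Q(u) = (4*(1 + 4))/u = (4*5)/u = 20/u)
14 + Q(-3)*(-2 - 1) = 14 + (20/(-3))*(-2 - 1) = 14 + (20*(-1/3))*(-3) = 14 - 20/3*(-3) = 14 + 20 = 34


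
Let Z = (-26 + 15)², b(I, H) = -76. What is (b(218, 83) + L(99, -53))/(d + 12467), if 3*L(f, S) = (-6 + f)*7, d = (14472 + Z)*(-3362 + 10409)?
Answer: 141/102849338 ≈ 1.3709e-6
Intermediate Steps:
Z = 121 (Z = (-11)² = 121)
d = 102836871 (d = (14472 + 121)*(-3362 + 10409) = 14593*7047 = 102836871)
L(f, S) = -14 + 7*f/3 (L(f, S) = ((-6 + f)*7)/3 = (-42 + 7*f)/3 = -14 + 7*f/3)
(b(218, 83) + L(99, -53))/(d + 12467) = (-76 + (-14 + (7/3)*99))/(102836871 + 12467) = (-76 + (-14 + 231))/102849338 = (-76 + 217)*(1/102849338) = 141*(1/102849338) = 141/102849338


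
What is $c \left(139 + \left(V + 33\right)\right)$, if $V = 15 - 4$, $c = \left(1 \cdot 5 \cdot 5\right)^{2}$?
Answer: $114375$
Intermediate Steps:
$c = 625$ ($c = \left(5 \cdot 5\right)^{2} = 25^{2} = 625$)
$V = 11$
$c \left(139 + \left(V + 33\right)\right) = 625 \left(139 + \left(11 + 33\right)\right) = 625 \left(139 + 44\right) = 625 \cdot 183 = 114375$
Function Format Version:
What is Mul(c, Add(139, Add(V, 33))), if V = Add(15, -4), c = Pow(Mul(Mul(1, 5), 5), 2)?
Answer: 114375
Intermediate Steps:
c = 625 (c = Pow(Mul(5, 5), 2) = Pow(25, 2) = 625)
V = 11
Mul(c, Add(139, Add(V, 33))) = Mul(625, Add(139, Add(11, 33))) = Mul(625, Add(139, 44)) = Mul(625, 183) = 114375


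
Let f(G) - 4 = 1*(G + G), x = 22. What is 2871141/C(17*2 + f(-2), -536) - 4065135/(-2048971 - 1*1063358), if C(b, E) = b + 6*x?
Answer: 2978870069933/172215538 ≈ 17297.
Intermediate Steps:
f(G) = 4 + 2*G (f(G) = 4 + 1*(G + G) = 4 + 1*(2*G) = 4 + 2*G)
C(b, E) = 132 + b (C(b, E) = b + 6*22 = b + 132 = 132 + b)
2871141/C(17*2 + f(-2), -536) - 4065135/(-2048971 - 1*1063358) = 2871141/(132 + (17*2 + (4 + 2*(-2)))) - 4065135/(-2048971 - 1*1063358) = 2871141/(132 + (34 + (4 - 4))) - 4065135/(-2048971 - 1063358) = 2871141/(132 + (34 + 0)) - 4065135/(-3112329) = 2871141/(132 + 34) - 4065135*(-1/3112329) = 2871141/166 + 1355045/1037443 = 2978870069933/172215538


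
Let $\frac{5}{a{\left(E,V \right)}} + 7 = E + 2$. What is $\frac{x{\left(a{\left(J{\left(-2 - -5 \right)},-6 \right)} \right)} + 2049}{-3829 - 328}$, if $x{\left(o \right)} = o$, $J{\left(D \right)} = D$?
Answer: $- \frac{4093}{8314} \approx -0.4923$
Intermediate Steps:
$a{\left(E,V \right)} = \frac{5}{-5 + E}$ ($a{\left(E,V \right)} = \frac{5}{-7 + \left(E + 2\right)} = \frac{5}{-7 + \left(2 + E\right)} = \frac{5}{-5 + E}$)
$\frac{x{\left(a{\left(J{\left(-2 - -5 \right)},-6 \right)} \right)} + 2049}{-3829 - 328} = \frac{\frac{5}{-5 - -3} + 2049}{-3829 - 328} = \frac{\frac{5}{-5 + \left(-2 + 5\right)} + 2049}{-3829 - 328} = \frac{\frac{5}{-5 + 3} + 2049}{-3829 - 328} = \frac{\frac{5}{-2} + 2049}{-4157} = \left(5 \left(- \frac{1}{2}\right) + 2049\right) \left(- \frac{1}{4157}\right) = \left(- \frac{5}{2} + 2049\right) \left(- \frac{1}{4157}\right) = \frac{4093}{2} \left(- \frac{1}{4157}\right) = - \frac{4093}{8314}$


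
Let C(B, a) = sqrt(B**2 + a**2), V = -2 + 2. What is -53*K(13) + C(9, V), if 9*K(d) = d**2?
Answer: -8876/9 ≈ -986.22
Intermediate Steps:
K(d) = d**2/9
V = 0
-53*K(13) + C(9, V) = -53*13**2/9 + sqrt(9**2 + 0**2) = -53*169/9 + sqrt(81 + 0) = -53*169/9 + sqrt(81) = -8957/9 + 9 = -8876/9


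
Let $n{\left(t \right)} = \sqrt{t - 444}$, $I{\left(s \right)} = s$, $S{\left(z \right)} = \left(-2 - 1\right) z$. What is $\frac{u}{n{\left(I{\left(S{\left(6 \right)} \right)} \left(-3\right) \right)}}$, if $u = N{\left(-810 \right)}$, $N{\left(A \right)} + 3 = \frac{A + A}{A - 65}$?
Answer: $\frac{67 i \sqrt{390}}{22750} \approx 0.05816 i$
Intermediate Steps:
$S{\left(z \right)} = - 3 z$
$N{\left(A \right)} = -3 + \frac{2 A}{-65 + A}$ ($N{\left(A \right)} = -3 + \frac{A + A}{A - 65} = -3 + \frac{2 A}{-65 + A}$)
$u = - \frac{201}{175}$ ($u = \frac{195 - -810}{-65 - 810} = \frac{195 + 810}{-875} = \left(- \frac{1}{875}\right) 1005 = - \frac{201}{175} \approx -1.1486$)
$n{\left(t \right)} = \sqrt{-444 + t}$
$\frac{u}{n{\left(I{\left(S{\left(6 \right)} \right)} \left(-3\right) \right)}} = - \frac{201}{175 \sqrt{-444 + \left(-3\right) 6 \left(-3\right)}} = - \frac{201}{175 \sqrt{-444 - -54}} = - \frac{201}{175 \sqrt{-444 + 54}} = - \frac{201}{175 \sqrt{-390}} = - \frac{201}{175 i \sqrt{390}} = - \frac{201 \left(- \frac{i \sqrt{390}}{390}\right)}{175} = \frac{67 i \sqrt{390}}{22750}$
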